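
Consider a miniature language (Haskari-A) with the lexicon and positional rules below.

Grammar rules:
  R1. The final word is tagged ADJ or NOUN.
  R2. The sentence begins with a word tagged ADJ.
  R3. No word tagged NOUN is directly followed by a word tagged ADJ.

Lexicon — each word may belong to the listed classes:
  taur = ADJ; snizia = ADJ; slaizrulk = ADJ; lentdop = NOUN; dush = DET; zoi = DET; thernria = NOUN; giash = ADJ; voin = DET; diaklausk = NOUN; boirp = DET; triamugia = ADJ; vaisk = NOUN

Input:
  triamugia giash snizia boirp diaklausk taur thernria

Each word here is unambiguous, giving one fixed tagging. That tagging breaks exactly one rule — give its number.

Fixed tagging: ADJ ADJ ADJ DET NOUN ADJ NOUN.
Applying the rules: R1 ok, R2 ok, R3 fails.
Only rule 3 fails.

3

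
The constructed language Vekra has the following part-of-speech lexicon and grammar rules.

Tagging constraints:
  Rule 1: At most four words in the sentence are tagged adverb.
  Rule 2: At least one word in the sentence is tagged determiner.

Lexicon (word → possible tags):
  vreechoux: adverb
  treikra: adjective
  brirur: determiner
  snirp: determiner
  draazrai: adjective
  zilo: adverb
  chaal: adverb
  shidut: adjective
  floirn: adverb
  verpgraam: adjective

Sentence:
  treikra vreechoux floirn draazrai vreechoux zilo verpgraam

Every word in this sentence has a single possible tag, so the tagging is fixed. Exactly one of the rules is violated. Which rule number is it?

2

Fixed tagging: adjective adverb adverb adjective adverb adverb adjective.
Checking each rule: R1 ✓, R2 ✗.
Only rule 2 fails.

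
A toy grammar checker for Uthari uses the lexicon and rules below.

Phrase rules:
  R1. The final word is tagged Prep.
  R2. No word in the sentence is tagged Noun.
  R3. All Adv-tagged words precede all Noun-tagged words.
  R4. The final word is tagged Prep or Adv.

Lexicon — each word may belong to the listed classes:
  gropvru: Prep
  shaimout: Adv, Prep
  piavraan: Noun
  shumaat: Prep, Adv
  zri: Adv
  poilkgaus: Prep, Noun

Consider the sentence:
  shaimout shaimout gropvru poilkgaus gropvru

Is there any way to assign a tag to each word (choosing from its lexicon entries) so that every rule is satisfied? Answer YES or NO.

Candidates per position — 1:shaimout {Adv,Prep}; 2:shaimout {Adv,Prep}; 3:gropvru {Prep}; 4:poilkgaus {Prep,Noun}; 5:gropvru {Prep}.
One satisfying assignment: Prep Prep Prep Prep Prep.
Verifying each rule — rule 1 holds; rule 2 holds; rule 3 holds; rule 4 holds.

YES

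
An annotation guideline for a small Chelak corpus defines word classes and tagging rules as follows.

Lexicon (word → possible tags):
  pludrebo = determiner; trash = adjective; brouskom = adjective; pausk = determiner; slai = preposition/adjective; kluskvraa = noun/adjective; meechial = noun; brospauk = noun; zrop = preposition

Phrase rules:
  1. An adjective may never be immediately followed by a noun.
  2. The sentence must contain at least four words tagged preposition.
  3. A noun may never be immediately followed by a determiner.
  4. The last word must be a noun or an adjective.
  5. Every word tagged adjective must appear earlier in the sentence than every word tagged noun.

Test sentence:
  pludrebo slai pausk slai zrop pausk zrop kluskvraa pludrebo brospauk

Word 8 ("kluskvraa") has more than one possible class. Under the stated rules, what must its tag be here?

adjective

Candidates per position — 1:pludrebo {determiner}; 2:slai {preposition,adjective}; 3:pausk {determiner}; 4:slai {preposition,adjective}; 5:zrop {preposition}; 6:pausk {determiner}; 7:zrop {preposition}; 8:kluskvraa {noun,adjective}; 9:pludrebo {determiner}; 10:brospauk {noun}.
Position 2: tagging it adjective would leave rule 2 unsatisfiable, so it must be preposition.
Position 4: tagging it adjective would leave rule 2 unsatisfiable, so it must be preposition.
Position 8: tagging it noun would leave rule 3 unsatisfiable, so it must be adjective.
That leaves exactly one tagging: determiner preposition determiner preposition preposition determiner preposition adjective determiner noun.
Rule-by-rule: rule 1 ok; rule 2 ok; rule 3 ok; rule 4 ok; rule 5 ok.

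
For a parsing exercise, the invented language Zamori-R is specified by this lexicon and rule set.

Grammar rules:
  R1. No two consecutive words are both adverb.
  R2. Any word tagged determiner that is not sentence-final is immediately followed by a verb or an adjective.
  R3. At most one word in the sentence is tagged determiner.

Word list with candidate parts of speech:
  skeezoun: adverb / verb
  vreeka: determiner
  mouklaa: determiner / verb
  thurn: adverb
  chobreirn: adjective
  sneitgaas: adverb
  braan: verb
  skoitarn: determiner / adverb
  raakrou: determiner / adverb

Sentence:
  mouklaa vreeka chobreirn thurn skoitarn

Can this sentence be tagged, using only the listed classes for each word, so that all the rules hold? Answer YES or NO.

Candidates per position — 1:mouklaa {determiner,verb}; 2:vreeka {determiner}; 3:chobreirn {adjective}; 4:thurn {adverb}; 5:skoitarn {determiner,adverb}.
Every candidate sequence violates at least one rule; no consistent tagging exists.

NO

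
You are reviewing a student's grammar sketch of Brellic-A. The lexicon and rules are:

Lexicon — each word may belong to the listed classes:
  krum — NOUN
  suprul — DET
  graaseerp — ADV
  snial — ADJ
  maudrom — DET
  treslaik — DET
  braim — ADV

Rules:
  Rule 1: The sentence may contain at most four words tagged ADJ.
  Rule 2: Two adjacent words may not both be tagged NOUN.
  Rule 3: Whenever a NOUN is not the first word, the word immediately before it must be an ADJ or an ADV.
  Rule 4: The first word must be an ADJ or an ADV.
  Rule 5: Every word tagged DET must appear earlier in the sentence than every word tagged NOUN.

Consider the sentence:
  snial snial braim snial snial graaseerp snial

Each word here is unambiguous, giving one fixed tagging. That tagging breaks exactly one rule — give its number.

Fixed tagging: ADJ ADJ ADV ADJ ADJ ADV ADJ.
Applying the rules: R1 fails, R2 ok, R3 ok, R4 ok, R5 ok.
Only rule 1 fails.

1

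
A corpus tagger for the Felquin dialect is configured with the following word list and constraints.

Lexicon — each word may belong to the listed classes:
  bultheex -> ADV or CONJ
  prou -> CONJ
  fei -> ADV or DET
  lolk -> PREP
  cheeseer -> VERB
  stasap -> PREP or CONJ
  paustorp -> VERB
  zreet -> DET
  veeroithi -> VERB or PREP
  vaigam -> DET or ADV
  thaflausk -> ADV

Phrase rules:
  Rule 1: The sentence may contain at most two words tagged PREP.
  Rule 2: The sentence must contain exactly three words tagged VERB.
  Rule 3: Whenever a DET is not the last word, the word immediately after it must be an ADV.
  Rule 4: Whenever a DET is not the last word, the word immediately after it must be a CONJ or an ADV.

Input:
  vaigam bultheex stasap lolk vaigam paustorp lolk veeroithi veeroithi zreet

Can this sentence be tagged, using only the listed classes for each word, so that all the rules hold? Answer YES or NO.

Candidates per position — 1:vaigam {DET,ADV}; 2:bultheex {ADV,CONJ}; 3:stasap {PREP,CONJ}; 4:lolk {PREP}; 5:vaigam {DET,ADV}; 6:paustorp {VERB}; 7:lolk {PREP}; 8:veeroithi {VERB,PREP}; 9:veeroithi {VERB,PREP}; 10:zreet {DET}.
One satisfying assignment: ADV ADV CONJ PREP ADV VERB PREP VERB VERB DET.
Verifying each rule — rule 1 ok; rule 2 ok; rule 3 ok; rule 4 ok.

YES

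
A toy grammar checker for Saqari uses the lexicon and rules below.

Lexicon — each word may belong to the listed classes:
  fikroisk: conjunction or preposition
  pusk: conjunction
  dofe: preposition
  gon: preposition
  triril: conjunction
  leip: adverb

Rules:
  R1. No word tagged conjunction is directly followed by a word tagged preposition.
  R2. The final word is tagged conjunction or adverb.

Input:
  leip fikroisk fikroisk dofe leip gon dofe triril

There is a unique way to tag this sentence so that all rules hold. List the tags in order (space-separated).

Candidates per position — 1:leip {adverb}; 2:fikroisk {conjunction,preposition}; 3:fikroisk {conjunction,preposition}; 4:dofe {preposition}; 5:leip {adverb}; 6:gon {preposition}; 7:dofe {preposition}; 8:triril {conjunction}.
Word 2 cannot be conjunction — rule 1 would then fail for every completion. It is preposition.
Word 3 cannot be conjunction — rule 1 would then fail for every completion. It is preposition.
So the tagging must be: adverb preposition preposition preposition adverb preposition preposition conjunction.
Rule-by-rule: rule 1 satisfied; rule 2 satisfied.

adverb preposition preposition preposition adverb preposition preposition conjunction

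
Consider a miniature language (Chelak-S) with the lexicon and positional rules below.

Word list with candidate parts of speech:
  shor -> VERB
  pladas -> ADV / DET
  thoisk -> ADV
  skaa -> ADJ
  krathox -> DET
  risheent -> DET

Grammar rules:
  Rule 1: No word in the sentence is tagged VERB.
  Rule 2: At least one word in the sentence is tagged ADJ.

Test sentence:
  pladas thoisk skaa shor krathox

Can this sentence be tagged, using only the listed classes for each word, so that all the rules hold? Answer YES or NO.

NO

Candidates per position — 1:pladas {ADV,DET}; 2:thoisk {ADV}; 3:skaa {ADJ}; 4:shor {VERB}; 5:krathox {DET}.
Rule 1 cannot be satisfied by any choice of tags from the lexicon.
So there is no consistent tagging.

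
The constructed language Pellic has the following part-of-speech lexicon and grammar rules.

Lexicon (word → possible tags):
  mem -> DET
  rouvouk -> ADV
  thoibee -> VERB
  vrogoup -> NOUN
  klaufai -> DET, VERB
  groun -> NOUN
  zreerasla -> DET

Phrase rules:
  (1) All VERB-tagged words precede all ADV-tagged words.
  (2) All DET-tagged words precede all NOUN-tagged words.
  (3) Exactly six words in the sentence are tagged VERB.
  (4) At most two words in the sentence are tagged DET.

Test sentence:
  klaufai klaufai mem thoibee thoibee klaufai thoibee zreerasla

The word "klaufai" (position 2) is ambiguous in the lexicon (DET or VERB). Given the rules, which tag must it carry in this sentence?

Candidates per position — 1:klaufai {DET,VERB}; 2:klaufai {DET,VERB}; 3:mem {DET}; 4:thoibee {VERB}; 5:thoibee {VERB}; 6:klaufai {DET,VERB}; 7:thoibee {VERB}; 8:zreerasla {DET}.
Position 1: DET is ruled out by rule 3; that leaves VERB.
Position 2: DET is ruled out by rule 3; that leaves VERB.
Position 6: DET is ruled out by rule 3; that leaves VERB.
The only consistent sequence is: VERB VERB DET VERB VERB VERB VERB DET.
Rule-by-rule: rule 1 ok; rule 2 ok; rule 3 ok; rule 4 ok.

VERB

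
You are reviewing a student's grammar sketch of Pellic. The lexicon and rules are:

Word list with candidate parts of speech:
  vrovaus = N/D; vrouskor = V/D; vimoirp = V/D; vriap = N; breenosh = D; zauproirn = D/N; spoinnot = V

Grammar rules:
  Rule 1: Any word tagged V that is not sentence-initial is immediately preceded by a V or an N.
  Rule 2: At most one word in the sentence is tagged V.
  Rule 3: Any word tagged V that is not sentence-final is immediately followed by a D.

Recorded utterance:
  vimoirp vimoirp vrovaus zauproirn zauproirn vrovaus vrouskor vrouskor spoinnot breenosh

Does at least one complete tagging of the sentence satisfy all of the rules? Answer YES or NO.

NO

Candidates per position — 1:vimoirp {V,D}; 2:vimoirp {V,D}; 3:vrovaus {N,D}; 4:zauproirn {D,N}; 5:zauproirn {D,N}; 6:vrovaus {N,D}; 7:vrouskor {V,D}; 8:vrouskor {V,D}; 9:spoinnot {V}; 10:breenosh {D}.
Every candidate sequence violates at least one rule; no consistent tagging exists.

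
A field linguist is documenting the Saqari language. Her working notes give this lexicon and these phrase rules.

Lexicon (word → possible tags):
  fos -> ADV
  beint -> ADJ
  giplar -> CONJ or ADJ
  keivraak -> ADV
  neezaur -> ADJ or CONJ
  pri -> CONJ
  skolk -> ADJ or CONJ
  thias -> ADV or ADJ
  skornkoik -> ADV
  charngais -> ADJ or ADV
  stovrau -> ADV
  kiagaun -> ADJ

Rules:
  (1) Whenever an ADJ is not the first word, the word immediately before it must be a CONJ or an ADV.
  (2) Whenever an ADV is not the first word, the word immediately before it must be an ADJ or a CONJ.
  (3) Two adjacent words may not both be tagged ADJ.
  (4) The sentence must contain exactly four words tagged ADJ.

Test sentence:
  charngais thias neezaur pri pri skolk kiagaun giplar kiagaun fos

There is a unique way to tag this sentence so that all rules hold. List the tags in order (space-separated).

ADJ ADV ADJ CONJ CONJ CONJ ADJ CONJ ADJ ADV

Candidates per position — 1:charngais {ADJ,ADV}; 2:thias {ADV,ADJ}; 3:neezaur {ADJ,CONJ}; 4:pri {CONJ}; 5:pri {CONJ}; 6:skolk {ADJ,CONJ}; 7:kiagaun {ADJ}; 8:giplar {CONJ,ADJ}; 9:kiagaun {ADJ}; 10:fos {ADV}.
Position 6: tagging it ADJ would leave rule 1 unsatisfiable, so it must be CONJ.
Position 8: tagging it ADJ would leave rule 1 unsatisfiable, so it must be CONJ.
The remaining ambiguous positions (1, 2, 3) are resolved jointly — only one combination satisfies every rule.
The unique satisfying tagging is: ADJ ADV ADJ CONJ CONJ CONJ ADJ CONJ ADJ ADV.
Verifying each rule — rule 1 ok; rule 2 ok; rule 3 ok; rule 4 ok.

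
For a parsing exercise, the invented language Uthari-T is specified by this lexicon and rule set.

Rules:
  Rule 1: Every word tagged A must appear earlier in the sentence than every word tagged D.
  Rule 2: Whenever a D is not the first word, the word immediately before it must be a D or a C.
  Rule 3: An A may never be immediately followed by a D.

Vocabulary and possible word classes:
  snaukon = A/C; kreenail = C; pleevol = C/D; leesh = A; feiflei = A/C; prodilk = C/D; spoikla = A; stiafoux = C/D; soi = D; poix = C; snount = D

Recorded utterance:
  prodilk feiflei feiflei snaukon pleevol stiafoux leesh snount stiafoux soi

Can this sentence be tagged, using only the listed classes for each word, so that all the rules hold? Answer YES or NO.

Candidates per position — 1:prodilk {C,D}; 2:feiflei {A,C}; 3:feiflei {A,C}; 4:snaukon {A,C}; 5:pleevol {C,D}; 6:stiafoux {C,D}; 7:leesh {A}; 8:snount {D}; 9:stiafoux {C,D}; 10:soi {D}.
Rule 2 cannot be satisfied by any choice of tags from the lexicon.
So there is no consistent tagging.

NO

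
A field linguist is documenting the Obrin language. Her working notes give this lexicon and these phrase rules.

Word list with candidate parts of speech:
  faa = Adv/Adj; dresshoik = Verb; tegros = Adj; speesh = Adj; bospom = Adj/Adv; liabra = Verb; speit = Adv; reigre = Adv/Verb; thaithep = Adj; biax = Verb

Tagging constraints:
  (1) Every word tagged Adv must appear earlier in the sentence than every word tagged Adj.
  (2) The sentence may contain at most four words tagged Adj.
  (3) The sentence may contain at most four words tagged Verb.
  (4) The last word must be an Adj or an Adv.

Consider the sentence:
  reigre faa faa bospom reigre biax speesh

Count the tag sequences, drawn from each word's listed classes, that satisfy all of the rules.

Candidates per position — 1:reigre {Adv,Verb}; 2:faa {Adv,Adj}; 3:faa {Adv,Adj}; 4:bospom {Adj,Adv}; 5:reigre {Adv,Verb}; 6:biax {Verb}; 7:speesh {Adj}.
There are 32 candidate sequences in total.
Checking each against the rules leaves 10 sequences.
Count = 10.

10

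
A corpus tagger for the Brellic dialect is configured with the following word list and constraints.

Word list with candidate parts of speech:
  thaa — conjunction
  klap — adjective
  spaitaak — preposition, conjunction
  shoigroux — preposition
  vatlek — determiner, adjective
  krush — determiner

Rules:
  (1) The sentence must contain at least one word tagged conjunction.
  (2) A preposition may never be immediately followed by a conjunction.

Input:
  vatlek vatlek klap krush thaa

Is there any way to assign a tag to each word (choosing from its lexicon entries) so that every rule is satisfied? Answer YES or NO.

YES

Candidates per position — 1:vatlek {determiner,adjective}; 2:vatlek {determiner,adjective}; 3:klap {adjective}; 4:krush {determiner}; 5:thaa {conjunction}.
One satisfying assignment: adjective determiner adjective determiner conjunction.
Rule-by-rule: rule 1 holds; rule 2 holds.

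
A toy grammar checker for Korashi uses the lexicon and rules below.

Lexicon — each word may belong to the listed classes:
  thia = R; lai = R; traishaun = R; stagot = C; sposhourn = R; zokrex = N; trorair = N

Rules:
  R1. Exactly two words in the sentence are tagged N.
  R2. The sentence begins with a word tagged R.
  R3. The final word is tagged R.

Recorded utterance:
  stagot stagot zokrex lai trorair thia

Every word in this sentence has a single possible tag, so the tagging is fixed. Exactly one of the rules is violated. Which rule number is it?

Fixed tagging: C C N R N R.
Applying the rules: R1 ✓, R2 ✗, R3 ✓.
Only rule 2 fails.

2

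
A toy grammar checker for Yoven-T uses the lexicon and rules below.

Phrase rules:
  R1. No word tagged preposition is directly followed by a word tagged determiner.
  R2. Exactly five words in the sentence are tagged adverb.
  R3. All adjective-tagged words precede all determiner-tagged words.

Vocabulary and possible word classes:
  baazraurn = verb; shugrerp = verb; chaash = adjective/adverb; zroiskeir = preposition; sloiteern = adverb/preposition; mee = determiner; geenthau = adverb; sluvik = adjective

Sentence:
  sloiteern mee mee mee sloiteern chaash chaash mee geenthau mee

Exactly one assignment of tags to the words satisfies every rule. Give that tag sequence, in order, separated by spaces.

adverb determiner determiner determiner adverb adverb adverb determiner adverb determiner

Candidates per position — 1:sloiteern {adverb,preposition}; 2:mee {determiner}; 3:mee {determiner}; 4:mee {determiner}; 5:sloiteern {adverb,preposition}; 6:chaash {adjective,adverb}; 7:chaash {adjective,adverb}; 8:mee {determiner}; 9:geenthau {adverb}; 10:mee {determiner}.
Position 1: tagging it preposition would leave rule 1 unsatisfiable, so it must be adverb.
Position 5: tagging it preposition would leave rule 2 unsatisfiable, so it must be adverb.
Position 6: tagging it adjective would leave rule 2 unsatisfiable, so it must be adverb.
Position 7: tagging it adjective would leave rule 2 unsatisfiable, so it must be adverb.
So the tagging must be: adverb determiner determiner determiner adverb adverb adverb determiner adverb determiner.
Rule-by-rule: rule 1 satisfied; rule 2 satisfied; rule 3 satisfied.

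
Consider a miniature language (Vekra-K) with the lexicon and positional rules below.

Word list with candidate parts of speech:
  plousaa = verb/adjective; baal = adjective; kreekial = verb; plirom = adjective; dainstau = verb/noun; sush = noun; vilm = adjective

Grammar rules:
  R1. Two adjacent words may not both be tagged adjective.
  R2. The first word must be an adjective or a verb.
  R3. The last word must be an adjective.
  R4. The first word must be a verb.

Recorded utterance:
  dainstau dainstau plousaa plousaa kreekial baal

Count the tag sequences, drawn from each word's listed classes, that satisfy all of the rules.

6

Candidates per position — 1:dainstau {verb,noun}; 2:dainstau {verb,noun}; 3:plousaa {verb,adjective}; 4:plousaa {verb,adjective}; 5:kreekial {verb}; 6:baal {adjective}.
There are 16 candidate sequences in total.
Checking each against the rules leaves 6 sequences.
Count = 6.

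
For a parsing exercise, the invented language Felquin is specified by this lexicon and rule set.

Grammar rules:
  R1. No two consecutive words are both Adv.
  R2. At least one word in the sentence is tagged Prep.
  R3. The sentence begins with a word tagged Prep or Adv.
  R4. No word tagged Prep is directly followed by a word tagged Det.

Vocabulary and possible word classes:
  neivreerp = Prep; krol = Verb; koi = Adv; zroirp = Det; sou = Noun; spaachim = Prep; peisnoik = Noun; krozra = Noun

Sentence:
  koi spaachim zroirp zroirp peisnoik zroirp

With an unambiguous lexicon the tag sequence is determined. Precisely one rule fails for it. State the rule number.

4

Fixed tagging: Adv Prep Det Det Noun Det.
Checking each rule: R1 holds, R2 holds, R3 holds, R4 violated.
Only rule 4 fails.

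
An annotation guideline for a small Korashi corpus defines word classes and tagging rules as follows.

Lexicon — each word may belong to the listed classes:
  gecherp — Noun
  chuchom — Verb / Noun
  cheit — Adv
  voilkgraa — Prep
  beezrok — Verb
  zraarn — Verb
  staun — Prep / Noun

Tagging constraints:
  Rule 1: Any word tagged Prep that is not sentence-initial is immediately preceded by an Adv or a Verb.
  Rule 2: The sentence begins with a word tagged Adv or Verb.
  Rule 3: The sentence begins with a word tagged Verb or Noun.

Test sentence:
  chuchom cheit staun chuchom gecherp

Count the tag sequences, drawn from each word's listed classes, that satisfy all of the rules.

4

Candidates per position — 1:chuchom {Verb,Noun}; 2:cheit {Adv}; 3:staun {Prep,Noun}; 4:chuchom {Verb,Noun}; 5:gecherp {Noun}.
There are 8 candidate sequences in total.
The sequences that satisfy every rule: Verb Adv Prep Verb Noun; Verb Adv Prep Noun Noun; Verb Adv Noun Verb Noun; Verb Adv Noun Noun Noun.
Count = 4.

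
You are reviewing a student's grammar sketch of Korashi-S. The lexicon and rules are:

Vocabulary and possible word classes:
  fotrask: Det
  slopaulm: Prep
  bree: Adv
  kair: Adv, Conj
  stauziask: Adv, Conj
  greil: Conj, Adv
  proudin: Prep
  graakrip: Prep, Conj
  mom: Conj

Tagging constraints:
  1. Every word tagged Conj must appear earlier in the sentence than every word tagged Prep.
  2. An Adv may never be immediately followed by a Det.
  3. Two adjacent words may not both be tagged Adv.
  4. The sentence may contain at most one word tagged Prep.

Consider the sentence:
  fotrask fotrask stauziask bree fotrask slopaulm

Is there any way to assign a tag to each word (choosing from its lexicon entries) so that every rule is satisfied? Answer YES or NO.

Candidates per position — 1:fotrask {Det}; 2:fotrask {Det}; 3:stauziask {Adv,Conj}; 4:bree {Adv}; 5:fotrask {Det}; 6:slopaulm {Prep}.
Rule 2 cannot be satisfied by any choice of tags from the lexicon.
So there is no consistent tagging.

NO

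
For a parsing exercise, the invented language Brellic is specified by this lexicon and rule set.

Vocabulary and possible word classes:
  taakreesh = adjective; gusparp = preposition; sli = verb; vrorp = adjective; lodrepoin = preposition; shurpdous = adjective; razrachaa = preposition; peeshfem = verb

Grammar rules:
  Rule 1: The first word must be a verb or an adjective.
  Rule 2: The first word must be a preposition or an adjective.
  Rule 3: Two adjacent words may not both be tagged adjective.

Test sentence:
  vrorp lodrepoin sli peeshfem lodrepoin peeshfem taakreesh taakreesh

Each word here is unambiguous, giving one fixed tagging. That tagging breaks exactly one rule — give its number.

Fixed tagging: adjective preposition verb verb preposition verb adjective adjective.
Checking each rule: R1 ✓, R2 ✓, R3 ✗.
Only rule 3 fails.

3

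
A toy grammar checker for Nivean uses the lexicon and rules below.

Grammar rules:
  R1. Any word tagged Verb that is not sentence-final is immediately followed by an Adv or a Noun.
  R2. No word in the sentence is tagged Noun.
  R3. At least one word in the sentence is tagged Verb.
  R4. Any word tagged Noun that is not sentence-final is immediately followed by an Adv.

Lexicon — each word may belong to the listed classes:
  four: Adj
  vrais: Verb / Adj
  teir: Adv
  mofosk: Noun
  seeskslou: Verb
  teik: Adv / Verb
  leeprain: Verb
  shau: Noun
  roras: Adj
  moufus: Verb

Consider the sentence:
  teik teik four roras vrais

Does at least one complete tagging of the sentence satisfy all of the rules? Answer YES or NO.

YES

Candidates per position — 1:teik {Adv,Verb}; 2:teik {Adv,Verb}; 3:four {Adj}; 4:roras {Adj}; 5:vrais {Verb,Adj}.
One satisfying assignment: Verb Adv Adj Adj Verb.
Check: rule 1 ✓; rule 2 ✓; rule 3 ✓; rule 4 ✓.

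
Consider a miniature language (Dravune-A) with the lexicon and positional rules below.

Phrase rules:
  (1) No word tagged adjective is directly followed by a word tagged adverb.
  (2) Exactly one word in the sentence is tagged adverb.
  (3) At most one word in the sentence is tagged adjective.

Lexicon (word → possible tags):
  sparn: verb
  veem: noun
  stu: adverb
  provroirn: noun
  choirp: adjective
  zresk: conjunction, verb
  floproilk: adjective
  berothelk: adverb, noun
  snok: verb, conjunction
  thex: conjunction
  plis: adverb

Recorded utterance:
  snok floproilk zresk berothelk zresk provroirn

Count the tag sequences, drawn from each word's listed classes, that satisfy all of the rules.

8

Candidates per position — 1:snok {verb,conjunction}; 2:floproilk {adjective}; 3:zresk {conjunction,verb}; 4:berothelk {adverb,noun}; 5:zresk {conjunction,verb}; 6:provroirn {noun}.
There are 16 candidate sequences in total.
Checking each against the rules leaves 8 sequences.
Count = 8.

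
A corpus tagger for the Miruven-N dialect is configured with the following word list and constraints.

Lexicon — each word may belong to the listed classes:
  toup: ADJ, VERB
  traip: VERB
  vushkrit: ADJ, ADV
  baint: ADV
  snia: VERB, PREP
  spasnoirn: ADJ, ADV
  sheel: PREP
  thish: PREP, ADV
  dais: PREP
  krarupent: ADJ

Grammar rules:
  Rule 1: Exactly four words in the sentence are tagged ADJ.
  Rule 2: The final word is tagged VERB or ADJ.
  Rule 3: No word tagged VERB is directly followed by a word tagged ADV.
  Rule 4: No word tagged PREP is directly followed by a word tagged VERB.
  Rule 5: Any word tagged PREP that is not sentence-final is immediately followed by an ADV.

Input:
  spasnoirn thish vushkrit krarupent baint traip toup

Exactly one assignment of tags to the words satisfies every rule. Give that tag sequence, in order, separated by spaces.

ADJ ADV ADJ ADJ ADV VERB ADJ

Candidates per position — 1:spasnoirn {ADJ,ADV}; 2:thish {PREP,ADV}; 3:vushkrit {ADJ,ADV}; 4:krarupent {ADJ}; 5:baint {ADV}; 6:traip {VERB}; 7:toup {ADJ,VERB}.
Position 1: tagging it ADV would leave rule 1 unsatisfiable, so it must be ADJ.
Position 3: tagging it ADV would leave rule 1 unsatisfiable, so it must be ADJ.
Position 7: tagging it VERB would leave rule 1 unsatisfiable, so it must be ADJ.
Position 2: tagging it PREP would leave rule 5 unsatisfiable, so it must be ADV.
The unique satisfying tagging is: ADJ ADV ADJ ADJ ADV VERB ADJ.
Verifying each rule — rule 1 ✓; rule 2 ✓; rule 3 ✓; rule 4 ✓; rule 5 ✓.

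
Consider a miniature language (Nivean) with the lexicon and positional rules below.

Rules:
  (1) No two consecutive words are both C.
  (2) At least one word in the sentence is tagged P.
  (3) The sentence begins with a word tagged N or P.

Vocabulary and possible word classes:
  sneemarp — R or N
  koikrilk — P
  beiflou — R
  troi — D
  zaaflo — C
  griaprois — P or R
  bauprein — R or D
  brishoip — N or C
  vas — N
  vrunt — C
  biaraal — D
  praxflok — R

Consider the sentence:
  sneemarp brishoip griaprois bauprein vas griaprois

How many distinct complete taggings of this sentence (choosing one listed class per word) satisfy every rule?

12

Candidates per position — 1:sneemarp {R,N}; 2:brishoip {N,C}; 3:griaprois {P,R}; 4:bauprein {R,D}; 5:vas {N}; 6:griaprois {P,R}.
There are 32 candidate sequences in total.
Checking each against the rules leaves 12 sequences.
Count = 12.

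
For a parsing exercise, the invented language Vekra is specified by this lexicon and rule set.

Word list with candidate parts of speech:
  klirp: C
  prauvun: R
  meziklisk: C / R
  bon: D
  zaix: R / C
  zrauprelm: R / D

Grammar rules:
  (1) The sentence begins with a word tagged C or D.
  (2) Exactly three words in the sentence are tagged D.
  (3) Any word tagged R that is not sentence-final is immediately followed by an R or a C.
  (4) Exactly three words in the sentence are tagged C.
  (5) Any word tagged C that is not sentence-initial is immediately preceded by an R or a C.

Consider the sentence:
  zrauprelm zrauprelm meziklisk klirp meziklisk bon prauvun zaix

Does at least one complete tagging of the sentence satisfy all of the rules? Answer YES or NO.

YES

Candidates per position — 1:zrauprelm {R,D}; 2:zrauprelm {R,D}; 3:meziklisk {C,R}; 4:klirp {C}; 5:meziklisk {C,R}; 6:bon {D}; 7:prauvun {R}; 8:zaix {R,C}.
One satisfying assignment: D D R C C D R C.
Check: rule 1 holds; rule 2 holds; rule 3 holds; rule 4 holds; rule 5 holds.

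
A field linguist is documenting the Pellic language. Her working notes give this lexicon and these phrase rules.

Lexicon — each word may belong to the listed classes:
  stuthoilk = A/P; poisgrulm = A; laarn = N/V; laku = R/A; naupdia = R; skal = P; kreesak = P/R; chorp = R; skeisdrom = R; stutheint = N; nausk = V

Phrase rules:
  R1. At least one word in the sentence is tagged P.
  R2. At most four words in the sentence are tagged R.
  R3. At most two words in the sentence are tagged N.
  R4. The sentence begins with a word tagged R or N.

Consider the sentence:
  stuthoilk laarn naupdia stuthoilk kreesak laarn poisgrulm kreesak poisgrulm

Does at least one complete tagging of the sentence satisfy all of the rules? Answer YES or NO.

NO

Candidates per position — 1:stuthoilk {A,P}; 2:laarn {N,V}; 3:naupdia {R}; 4:stuthoilk {A,P}; 5:kreesak {P,R}; 6:laarn {N,V}; 7:poisgrulm {A}; 8:kreesak {P,R}; 9:poisgrulm {A}.
Rule 4 cannot be satisfied by any choice of tags from the lexicon.
So there is no consistent tagging.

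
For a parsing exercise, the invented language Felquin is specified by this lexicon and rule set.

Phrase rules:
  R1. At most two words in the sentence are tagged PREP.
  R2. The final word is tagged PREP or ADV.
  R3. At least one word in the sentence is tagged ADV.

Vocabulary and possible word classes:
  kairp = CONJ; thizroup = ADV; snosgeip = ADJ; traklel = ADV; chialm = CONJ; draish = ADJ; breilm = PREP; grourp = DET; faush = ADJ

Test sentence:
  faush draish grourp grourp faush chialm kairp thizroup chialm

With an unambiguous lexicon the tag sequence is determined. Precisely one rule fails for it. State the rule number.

2

Fixed tagging: ADJ ADJ DET DET ADJ CONJ CONJ ADV CONJ.
Applying the rules: R1 pass, R2 fail, R3 pass.
Only rule 2 fails.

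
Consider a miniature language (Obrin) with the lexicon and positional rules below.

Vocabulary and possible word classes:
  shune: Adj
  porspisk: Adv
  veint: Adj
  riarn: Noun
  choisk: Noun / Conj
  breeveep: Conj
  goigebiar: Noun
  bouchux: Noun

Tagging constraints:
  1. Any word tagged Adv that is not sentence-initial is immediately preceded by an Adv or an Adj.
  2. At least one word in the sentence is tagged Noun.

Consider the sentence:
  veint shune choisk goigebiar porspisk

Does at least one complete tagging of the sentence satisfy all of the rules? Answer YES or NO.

Candidates per position — 1:veint {Adj}; 2:shune {Adj}; 3:choisk {Noun,Conj}; 4:goigebiar {Noun}; 5:porspisk {Adv}.
Rule 1 cannot be satisfied by any choice of tags from the lexicon.
So there is no consistent tagging.

NO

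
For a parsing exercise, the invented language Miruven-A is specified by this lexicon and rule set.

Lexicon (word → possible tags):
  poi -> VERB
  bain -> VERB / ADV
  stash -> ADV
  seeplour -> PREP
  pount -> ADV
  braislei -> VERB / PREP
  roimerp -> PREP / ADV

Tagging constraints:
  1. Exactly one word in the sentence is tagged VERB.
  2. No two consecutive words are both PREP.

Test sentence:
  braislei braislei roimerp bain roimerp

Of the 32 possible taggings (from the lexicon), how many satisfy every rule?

6

Candidates per position — 1:braislei {VERB,PREP}; 2:braislei {VERB,PREP}; 3:roimerp {PREP,ADV}; 4:bain {VERB,ADV}; 5:roimerp {PREP,ADV}.
There are 32 candidate sequences in total.
Checking each against the rules leaves 6 sequences.
Count = 6.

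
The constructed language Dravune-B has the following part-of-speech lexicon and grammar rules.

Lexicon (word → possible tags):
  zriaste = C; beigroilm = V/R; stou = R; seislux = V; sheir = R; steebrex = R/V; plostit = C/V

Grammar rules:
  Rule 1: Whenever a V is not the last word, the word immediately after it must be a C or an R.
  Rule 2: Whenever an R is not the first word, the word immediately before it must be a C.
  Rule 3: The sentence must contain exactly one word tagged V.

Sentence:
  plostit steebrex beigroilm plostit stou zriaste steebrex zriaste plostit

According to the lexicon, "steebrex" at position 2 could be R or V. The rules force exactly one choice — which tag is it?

Candidates per position — 1:plostit {C,V}; 2:steebrex {R,V}; 3:beigroilm {V,R}; 4:plostit {C,V}; 5:stou {R}; 6:zriaste {C}; 7:steebrex {R,V}; 8:zriaste {C}; 9:plostit {C,V}.
Word 3 cannot be R — rule 2 would then fail for every completion. It is V.
Word 4 cannot be V — rule 1 would then fail for every completion. It is C.
Word 7 cannot be V — rule 3 would then fail for every completion. It is R.
Word 9 cannot be V — rule 3 would then fail for every completion. It is C.
Word 1 cannot be V — rule 3 would then fail for every completion. It is C.
Word 2 cannot be V — rule 1 would then fail for every completion. It is R.
So the tagging must be: C R V C R C R C C.
Verifying each rule — rule 1 ✓; rule 2 ✓; rule 3 ✓.

R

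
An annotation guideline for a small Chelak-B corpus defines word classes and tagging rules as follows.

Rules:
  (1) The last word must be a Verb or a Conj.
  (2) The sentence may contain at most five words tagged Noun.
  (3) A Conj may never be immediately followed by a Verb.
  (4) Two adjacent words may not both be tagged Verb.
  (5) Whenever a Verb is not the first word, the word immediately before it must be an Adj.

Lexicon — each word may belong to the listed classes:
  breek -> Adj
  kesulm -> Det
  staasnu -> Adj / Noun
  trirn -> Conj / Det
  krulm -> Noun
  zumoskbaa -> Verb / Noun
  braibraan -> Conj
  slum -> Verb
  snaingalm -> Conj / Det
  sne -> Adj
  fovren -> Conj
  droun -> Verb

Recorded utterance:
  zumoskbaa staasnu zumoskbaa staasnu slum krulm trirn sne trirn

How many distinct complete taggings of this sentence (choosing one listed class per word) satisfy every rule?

12

Candidates per position — 1:zumoskbaa {Verb,Noun}; 2:staasnu {Adj,Noun}; 3:zumoskbaa {Verb,Noun}; 4:staasnu {Adj,Noun}; 5:slum {Verb}; 6:krulm {Noun}; 7:trirn {Conj,Det}; 8:sne {Adj}; 9:trirn {Conj,Det}.
There are 64 candidate sequences in total.
Checking each against the rules leaves 12 sequences.
Count = 12.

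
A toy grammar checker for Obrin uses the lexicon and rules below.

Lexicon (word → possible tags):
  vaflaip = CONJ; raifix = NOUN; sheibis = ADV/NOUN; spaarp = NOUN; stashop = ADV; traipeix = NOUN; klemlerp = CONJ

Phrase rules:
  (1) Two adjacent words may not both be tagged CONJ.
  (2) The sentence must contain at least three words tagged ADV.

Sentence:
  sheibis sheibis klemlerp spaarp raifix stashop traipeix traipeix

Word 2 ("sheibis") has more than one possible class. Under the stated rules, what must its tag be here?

Candidates per position — 1:sheibis {ADV,NOUN}; 2:sheibis {ADV,NOUN}; 3:klemlerp {CONJ}; 4:spaarp {NOUN}; 5:raifix {NOUN}; 6:stashop {ADV}; 7:traipeix {NOUN}; 8:traipeix {NOUN}.
If word 1 were NOUN, no tagging could satisfy rule 2; so word 1 is ADV.
If word 2 were NOUN, no tagging could satisfy rule 2; so word 2 is ADV.
The only consistent sequence is: ADV ADV CONJ NOUN NOUN ADV NOUN NOUN.
Rule-by-rule: rule 1 ✓; rule 2 ✓.

ADV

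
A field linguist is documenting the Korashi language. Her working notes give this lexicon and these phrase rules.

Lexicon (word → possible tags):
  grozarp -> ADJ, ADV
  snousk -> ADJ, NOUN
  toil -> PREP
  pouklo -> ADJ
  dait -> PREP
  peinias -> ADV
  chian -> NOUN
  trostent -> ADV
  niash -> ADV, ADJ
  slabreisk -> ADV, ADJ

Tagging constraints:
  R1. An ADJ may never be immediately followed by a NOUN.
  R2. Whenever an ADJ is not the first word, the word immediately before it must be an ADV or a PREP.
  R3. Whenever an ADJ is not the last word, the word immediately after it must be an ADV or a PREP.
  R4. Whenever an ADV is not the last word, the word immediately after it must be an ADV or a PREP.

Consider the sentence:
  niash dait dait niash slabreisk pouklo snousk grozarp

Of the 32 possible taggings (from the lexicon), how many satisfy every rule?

0

Candidates per position — 1:niash {ADV,ADJ}; 2:dait {PREP}; 3:dait {PREP}; 4:niash {ADV,ADJ}; 5:slabreisk {ADV,ADJ}; 6:pouklo {ADJ}; 7:snousk {ADJ,NOUN}; 8:grozarp {ADJ,ADV}.
There are 32 candidate sequences in total.
Rule 3 cannot be satisfied by any choice of tags from the lexicon.
So there is no consistent tagging.
Count = 0.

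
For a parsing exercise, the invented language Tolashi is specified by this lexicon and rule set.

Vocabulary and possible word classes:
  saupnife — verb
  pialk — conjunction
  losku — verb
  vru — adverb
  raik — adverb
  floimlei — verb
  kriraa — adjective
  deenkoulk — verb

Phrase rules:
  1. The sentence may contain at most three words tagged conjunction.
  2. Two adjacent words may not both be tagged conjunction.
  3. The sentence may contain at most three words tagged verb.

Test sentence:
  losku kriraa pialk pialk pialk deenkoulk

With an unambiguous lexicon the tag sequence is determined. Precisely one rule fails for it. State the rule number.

Fixed tagging: verb adjective conjunction conjunction conjunction verb.
Checking each rule: R1 pass, R2 fail, R3 pass.
Only rule 2 fails.

2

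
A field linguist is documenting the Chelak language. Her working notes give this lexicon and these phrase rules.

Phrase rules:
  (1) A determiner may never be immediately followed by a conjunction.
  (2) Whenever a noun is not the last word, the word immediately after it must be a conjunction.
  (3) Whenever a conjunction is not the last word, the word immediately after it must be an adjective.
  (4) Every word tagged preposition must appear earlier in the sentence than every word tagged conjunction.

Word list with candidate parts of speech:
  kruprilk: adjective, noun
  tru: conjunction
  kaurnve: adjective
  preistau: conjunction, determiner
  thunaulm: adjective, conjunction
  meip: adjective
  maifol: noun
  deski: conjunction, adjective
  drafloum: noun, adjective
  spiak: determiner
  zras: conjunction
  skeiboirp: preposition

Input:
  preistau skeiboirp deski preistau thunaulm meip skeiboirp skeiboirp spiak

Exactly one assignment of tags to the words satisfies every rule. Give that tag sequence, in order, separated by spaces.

Candidates per position — 1:preistau {conjunction,determiner}; 2:skeiboirp {preposition}; 3:deski {conjunction,adjective}; 4:preistau {conjunction,determiner}; 5:thunaulm {adjective,conjunction}; 6:meip {adjective}; 7:skeiboirp {preposition}; 8:skeiboirp {preposition}; 9:spiak {determiner}.
Position 1: tagging it conjunction would leave rule 3 unsatisfiable, so it must be determiner.
Position 3: tagging it conjunction would leave rule 3 unsatisfiable, so it must be adjective.
Position 4: tagging it conjunction would leave rule 4 unsatisfiable, so it must be determiner.
Position 5: tagging it conjunction would leave rule 1 unsatisfiable, so it must be adjective.
So the tagging must be: determiner preposition adjective determiner adjective adjective preposition preposition determiner.
Rule-by-rule: rule 1 holds; rule 2 holds; rule 3 holds; rule 4 holds.

determiner preposition adjective determiner adjective adjective preposition preposition determiner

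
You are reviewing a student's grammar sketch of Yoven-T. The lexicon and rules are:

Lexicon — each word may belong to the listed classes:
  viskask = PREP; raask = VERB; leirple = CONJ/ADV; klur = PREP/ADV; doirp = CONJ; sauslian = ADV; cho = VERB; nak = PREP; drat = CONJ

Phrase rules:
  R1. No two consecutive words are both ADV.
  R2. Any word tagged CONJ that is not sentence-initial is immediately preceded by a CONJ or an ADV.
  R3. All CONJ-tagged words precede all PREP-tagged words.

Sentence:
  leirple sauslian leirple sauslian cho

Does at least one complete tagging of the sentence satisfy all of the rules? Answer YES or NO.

Candidates per position — 1:leirple {CONJ,ADV}; 2:sauslian {ADV}; 3:leirple {CONJ,ADV}; 4:sauslian {ADV}; 5:cho {VERB}.
One satisfying assignment: CONJ ADV CONJ ADV VERB.
Checking: rule 1 ok; rule 2 ok; rule 3 ok.

YES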